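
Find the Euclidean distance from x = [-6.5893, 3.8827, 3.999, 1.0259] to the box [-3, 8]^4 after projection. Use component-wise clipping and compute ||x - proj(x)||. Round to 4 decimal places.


Project each component onto [-3, 8].
clip(-6.5893) = -3.0, clip(3.8827) = 3.8827, clip(3.999) = 3.999, clip(1.0259) = 1.0259
Projection = [-3.0, 3.8827, 3.999, 1.0259]
Squared diffs: [12.8831, 0.0, 0.0, 0.0]
Distance = sqrt(12.8831) = 3.5893


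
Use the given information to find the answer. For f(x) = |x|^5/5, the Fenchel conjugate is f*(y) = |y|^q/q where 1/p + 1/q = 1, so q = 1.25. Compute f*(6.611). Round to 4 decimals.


The conjugate exponent q satisfies 1/p + 1/q = 1.
p = 5, so q = 5/(5 - 1) = 1.25
|y|^q = 6.611^1.25 = 10.6007
f*(6.611) = 10.6007 / 1.25 = 8.4805


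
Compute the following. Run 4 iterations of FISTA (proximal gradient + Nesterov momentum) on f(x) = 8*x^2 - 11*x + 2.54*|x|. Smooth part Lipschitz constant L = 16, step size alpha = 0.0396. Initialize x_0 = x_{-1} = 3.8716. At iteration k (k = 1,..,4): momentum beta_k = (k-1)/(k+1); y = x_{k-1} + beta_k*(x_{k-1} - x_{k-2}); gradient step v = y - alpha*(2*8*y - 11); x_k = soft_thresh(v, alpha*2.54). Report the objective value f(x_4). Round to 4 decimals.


FISTA on f(x) = 8*x^2 - 11*x + 2.54*|x|
L = 16, alpha = 0.0396
Iteration 1: beta = 0.0, y = 3.8716 + 0.0*(3.8716 - 3.8716) = 3.8716
  grad(y) = 50.9456, v = y - alpha*grad = 1.8542
  prox(v) = soft_thresh(1.8542, 0.1006) = 1.7536
Iteration 2: beta = 0.3333, y = 1.7536 + 0.3333*(1.7536 - 3.8716) = 1.0476
  grad(y) = 5.761, v = y - alpha*grad = 0.8194
  prox(v) = soft_thresh(0.8194, 0.1006) = 0.7188
Iteration 3: beta = 0.5, y = 0.7188 + 0.5*(0.7188 - 1.7536) = 0.2015
  grad(y) = -7.7764, v = y - alpha*grad = 0.5094
  prox(v) = soft_thresh(0.5094, 0.1006) = 0.4088
Iteration 4: beta = 0.6, y = 0.4088 + 0.6*(0.4088 - 0.7188) = 0.2228
  grad(y) = -7.4346, v = y - alpha*grad = 0.5172
  prox(v) = soft_thresh(0.5172, 0.1006) = 0.4167
f(x_4) = 8*0.4167^2 - 11*0.4167 + 2.54*|0.4167| = -2.1361


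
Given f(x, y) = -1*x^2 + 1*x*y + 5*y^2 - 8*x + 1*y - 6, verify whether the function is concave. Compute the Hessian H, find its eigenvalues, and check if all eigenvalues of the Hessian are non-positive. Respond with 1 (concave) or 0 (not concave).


The Hessian of f(x,y) = -1*x^2 + 1*x*y + 5*y^2 - 8*x + 1*y - 6 is:
H = [[-2, 1], [1, 10]]
Trace = -2 + 10 = 8
Determinant = -2*10 - (1)^2 = -21
Discriminant = (8)^2 - 4*-21 = 148.0
Eigenvalues: lambda_1 = -2.0828, lambda_2 = 10.0828
The function is not concave.

0


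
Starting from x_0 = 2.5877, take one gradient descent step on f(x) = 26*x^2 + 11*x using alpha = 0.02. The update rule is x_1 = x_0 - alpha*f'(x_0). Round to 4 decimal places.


We compute the gradient at x_0 and apply the update.
f'(x) = 52*x + 11
f'(2.5877) = 52*2.5877 + 11 = 145.5604
x_1 = 2.5877 - 0.02*145.5604 = -0.3235


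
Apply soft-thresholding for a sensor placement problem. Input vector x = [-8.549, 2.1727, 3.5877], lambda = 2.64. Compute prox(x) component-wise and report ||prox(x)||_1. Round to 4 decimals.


Soft-thresholding with lambda = 2.64:
prox(-8.549) = sign(-8.549)*max(|-8.549| - 2.64, 0) = -5.909
prox(2.1727) = sign(2.1727)*max(|2.1727| - 2.64, 0) = 0.0
prox(3.5877) = sign(3.5877)*max(|3.5877| - 2.64, 0) = 0.9477
prox(x) = [-5.909, 0.0, 0.9477]
||prox(x)||_1 = 5.909 + 0.0 + 0.9477 = 6.8567


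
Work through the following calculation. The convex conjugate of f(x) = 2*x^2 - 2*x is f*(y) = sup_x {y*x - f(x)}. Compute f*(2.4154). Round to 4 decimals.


f*(y) = sup_x {y*x - a*x^2 - b*x} = sup_x {(y-b)*x - a*x^2}
FOC: (y - b) - 2a*x = 0 => x* = (y - b)/(2a)
x* = (2.4154 + 2)/(2*2) = 1.1039
f*(2.4154) = (y-b)^2/(4a) = (2.4154 + 2)^2/(4*2)
= 19.4958/8 = 2.437


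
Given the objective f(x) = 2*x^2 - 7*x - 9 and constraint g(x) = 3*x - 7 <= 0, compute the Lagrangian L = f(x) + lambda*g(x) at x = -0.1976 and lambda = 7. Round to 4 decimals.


Step 1: Evaluate f(x).
f(-0.1976) = 2*(-0.1976)^2 - 7*(-0.1976) - 9 = -7.5387
Step 2: Evaluate g(x).
g(-0.1976) = 3*-0.1976 - 7 = -7.5928
Step 3: Compute Lagrangian.
L = -7.5387 + 7*-7.5928 = -60.6883


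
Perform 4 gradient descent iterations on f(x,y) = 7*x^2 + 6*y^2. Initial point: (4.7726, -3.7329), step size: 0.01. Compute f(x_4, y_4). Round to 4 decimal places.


Gradient descent on f(x,y) = 7*x^2 + 6*y^2.
Starting point: (4.7726, -3.7329), alpha = 0.01
Step 1: grad_x = 2*7*4.7726 = 66.8164, grad_y = 2*6*-3.7329 = -44.7948
  x_1 = 4.7726 - 0.01*66.8164 = 4.1044
  y_1 = -3.7329 - 0.01*-44.7948 = -3.285
Step 2: grad_x = 2*7*4.1044 = 57.4621, grad_y = 2*6*-3.285 = -39.4194
  x_2 = 4.1044 - 0.01*57.4621 = 3.5298
  y_2 = -3.285 - 0.01*-39.4194 = -2.8908
Step 3: grad_x = 2*7*3.5298 = 49.4174, grad_y = 2*6*-2.8908 = -34.6891
  x_3 = 3.5298 - 0.01*49.4174 = 3.0356
  y_3 = -2.8908 - 0.01*-34.6891 = -2.5439
Step 4: grad_x = 2*7*3.0356 = 42.499, grad_y = 2*6*-2.5439 = -30.5264
  x_4 = 3.0356 - 0.01*42.499 = 2.6107
  y_4 = -2.5439 - 0.01*-30.5264 = -2.2386
f(2.6107, -2.2386) = 7*2.6107^2 + 6*(-2.2386)^2 = 77.7766


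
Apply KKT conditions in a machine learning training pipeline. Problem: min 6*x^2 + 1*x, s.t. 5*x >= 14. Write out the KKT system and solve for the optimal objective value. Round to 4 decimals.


Step 1: Try lambda = 0 (constraint inactive).
x_unc = -1/(2*6) = -0.0833
Check: 5*-0.0833 = -0.4165 < 14 -- violated!
Step 2: Constraint must be active: 5*x = 14
x* = 14/5 = 2.8
lambda = (2*6*2.8 + 1)/5 = 6.92
Step 3: Compute optimal value.
f(x*) = 6*2.8^2 + 1*2.8 = 49.84


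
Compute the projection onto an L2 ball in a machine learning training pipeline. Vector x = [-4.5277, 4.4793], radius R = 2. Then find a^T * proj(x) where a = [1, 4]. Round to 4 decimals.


Step 1: Compute ||x|| (intermediates to 6 decimals).
||x|| = sqrt((-4.5277)^2 + 4.4793^2) = 6.369003
Step 2: Project.
Since ||x|| > R, scale = R/||x|| = 2/6.369003 = 0.314021, proj(x) = scale * x
proj(x) = [-1.421793, 1.406594]
Step 3: Dot product.
a^T * proj(x) = 1*(-1.421793) + 4*1.406594 = 4.2046


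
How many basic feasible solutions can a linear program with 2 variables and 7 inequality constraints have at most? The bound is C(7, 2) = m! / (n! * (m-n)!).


Each vertex corresponds to some choice of n active constraints out of m, so the number of vertices is at most C(m, n) = m! / (n!(m-n)!).
m = 7, n = 2
Numerator: 7 * 6
Denominator: 2! = 2
C(7, 2) = 21


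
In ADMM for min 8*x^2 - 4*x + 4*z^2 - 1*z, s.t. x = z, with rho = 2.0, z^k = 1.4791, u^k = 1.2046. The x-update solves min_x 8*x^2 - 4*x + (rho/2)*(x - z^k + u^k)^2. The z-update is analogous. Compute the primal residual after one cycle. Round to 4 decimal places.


ADMM iteration with rho = 2.0, z^k = 1.4791, u^k = 1.2046
Step 1: x-update.
Minimize 8*x^2 - 4*x + (2.0/2)*(x - 1.4791 + 1.2046)^2
FOC: (2*8 + 2.0)*x = 4 + 2.0*(1.4791 - 1.2046)
x^{k+1} = 0.2527
Step 2: z-update.
Minimize 4*z^2 - 1*z + (2.0/2)*(0.2527 - z + 1.2046)^2
FOC: (2*4 + 2.0)*z = 1 + 2.0*(0.2527 + 1.2046)
z^{k+1} = 0.3915
Step 3: u-update.
u^{k+1} = 1.2046 + 0.2527 - 0.3915 = 1.0659
Step 4: Primal residual = |0.2527 - 0.3915| = 0.1387


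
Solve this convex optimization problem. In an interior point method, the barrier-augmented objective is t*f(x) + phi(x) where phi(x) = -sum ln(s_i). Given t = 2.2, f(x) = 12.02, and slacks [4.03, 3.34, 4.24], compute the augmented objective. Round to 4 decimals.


Step 1: Compute log-barrier.
ln values: [1.3938, 1.206, 1.4446]
phi = -(1.3938 + 1.206 + 1.4446) = -4.0443
Step 2: Compute augmented objective.
t*f(x) = 2.2*12.02 = 26.444
Total = 26.444 - 4.0443 = 22.3997


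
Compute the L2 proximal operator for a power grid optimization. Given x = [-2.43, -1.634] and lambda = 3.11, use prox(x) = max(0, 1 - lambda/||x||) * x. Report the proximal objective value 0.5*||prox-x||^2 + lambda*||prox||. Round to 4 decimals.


Step 1: Compute ||x||.
||x|| = 2.9283
Step 2: Compute scaling factor.
scale = max(0, 1 - 3.11/2.9283) = 0.0
Step 3: prox(x) = [-0.0, -0.0]
||prox(x)|| = 0.0
Step 4: Proximal objective.
0.5*||prox-x||^2 = 4.2874
lambda*||prox|| = 0.0
Total = 4.2874


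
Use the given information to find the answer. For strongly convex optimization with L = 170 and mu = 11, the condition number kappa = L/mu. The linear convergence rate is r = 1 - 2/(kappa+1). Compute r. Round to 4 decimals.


Step 1: Compute the condition number.
kappa = L/mu = 170/11 = 15.4545
Step 2: Compute the convergence rate.
r = 1 - 2/(kappa + 1) = 1 - 2*mu/(L + mu) = (L - mu)/(L + mu) = 159/181 = 0.8785


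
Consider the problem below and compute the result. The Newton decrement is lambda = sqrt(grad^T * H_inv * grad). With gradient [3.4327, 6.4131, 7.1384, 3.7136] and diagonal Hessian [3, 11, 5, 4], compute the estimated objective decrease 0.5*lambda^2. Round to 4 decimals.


Step 1: H is diagonal, so H^(-1) * g = [1.1442, 0.583, 1.4277, 0.9284].
Step 2: g^T H^(-1) g = sum_i g_i^2 / H_ii
  = (3.4327)^2/3 + (6.4131)^2/11 + (7.1384)^2/5 + (3.7136)^2/4
  = 3.9278 + 3.7389 + 10.1914 + 3.4477 = 21.3058
Step 3: Objective decrease = 0.5 * g^T H^(-1) g = 10.6529


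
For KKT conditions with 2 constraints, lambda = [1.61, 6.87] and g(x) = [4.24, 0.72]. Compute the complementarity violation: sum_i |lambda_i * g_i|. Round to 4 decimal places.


KKT complementary slackness check:
lambda_1 * g_1 = 1.61 * 4.24 = 6.8264
lambda_2 * g_2 = 6.87 * 0.72 = 4.9464
Total violation = 6.8264 + 4.9464 = 11.7728


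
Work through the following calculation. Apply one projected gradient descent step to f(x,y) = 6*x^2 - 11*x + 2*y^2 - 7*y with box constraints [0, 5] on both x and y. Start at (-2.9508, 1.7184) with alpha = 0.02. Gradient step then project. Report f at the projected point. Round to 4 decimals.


Step 1: Compute gradient at (-2.9508, 1.7184).
grad_x = 2*6*-2.9508 - 11 = -46.4096
grad_y = 2*2*1.7184 - 7 = -0.1264
Step 2: Gradient step.
x_raw = -2.9508 - 0.02*-46.4096 = -2.0226
y_raw = 1.7184 - 0.02*-0.1264 = 1.7209
Step 3: Project onto [0, 5].
x_proj = clip(-2.0226) = 0.0
y_proj = clip(1.7209) = 1.7209
Step 4: Evaluate f.
f(0.0, 1.7209) = -6.1233


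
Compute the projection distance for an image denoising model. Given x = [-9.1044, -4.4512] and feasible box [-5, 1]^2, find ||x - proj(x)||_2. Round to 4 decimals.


Project each component onto [-5, 1].
clip(-9.1044) = -5.0, clip(-4.4512) = -4.4512
Projection = [-5.0, -4.4512]
Squared diffs: [16.8461, 0.0]
Distance = sqrt(16.8461) = 4.1044


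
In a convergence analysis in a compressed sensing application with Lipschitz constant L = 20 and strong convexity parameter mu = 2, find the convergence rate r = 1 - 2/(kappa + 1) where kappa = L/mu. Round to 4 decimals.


Step 1: Compute the condition number.
kappa = L/mu = 20/2 = 10.0
Step 2: Compute the convergence rate.
r = 1 - 2/(kappa + 1) = 1 - 2*mu/(L + mu) = (L - mu)/(L + mu) = 18/22 = 0.8182


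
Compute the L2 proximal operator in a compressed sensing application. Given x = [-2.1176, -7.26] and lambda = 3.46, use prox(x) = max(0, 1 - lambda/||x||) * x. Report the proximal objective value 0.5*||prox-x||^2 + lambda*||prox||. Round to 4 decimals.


Step 1: Compute ||x||.
||x|| = 7.5625
Step 2: Compute scaling factor.
scale = max(0, 1 - 3.46/7.5625) = 0.5425
Step 3: prox(x) = [-1.1488, -3.9384]
||prox(x)|| = 4.1025
Step 4: Proximal objective.
0.5*||prox-x||^2 = 5.9858
lambda*||prox|| = 14.1947
Total = 20.1805


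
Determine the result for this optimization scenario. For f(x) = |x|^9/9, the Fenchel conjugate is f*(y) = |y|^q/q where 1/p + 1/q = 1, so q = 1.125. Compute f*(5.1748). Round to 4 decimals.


The conjugate exponent q satisfies 1/p + 1/q = 1.
p = 9, so q = 9/(9 - 1) = 1.125
|y|^q = 5.1748^1.125 = 6.3552
f*(5.1748) = 6.3552 / 1.125 = 5.6491


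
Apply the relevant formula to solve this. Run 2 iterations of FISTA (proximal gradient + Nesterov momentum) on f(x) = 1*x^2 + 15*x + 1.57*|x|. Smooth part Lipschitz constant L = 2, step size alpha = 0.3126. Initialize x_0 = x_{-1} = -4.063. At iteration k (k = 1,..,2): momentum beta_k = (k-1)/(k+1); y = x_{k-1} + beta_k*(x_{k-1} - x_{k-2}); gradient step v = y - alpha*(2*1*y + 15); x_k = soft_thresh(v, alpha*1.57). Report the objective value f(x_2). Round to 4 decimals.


FISTA on f(x) = 1*x^2 + 15*x + 1.57*|x|
L = 2, alpha = 0.3126
Iteration 1: beta = 0.0, y = -4.063 + 0.0*(-4.063 + 4.063) = -4.063
  grad(y) = 6.874, v = y - alpha*grad = -6.2118
  prox(v) = soft_thresh(-6.2118, 0.4908) = -5.721
Iteration 2: beta = 0.3333, y = -5.721 + 0.3333*(-5.721 + 4.063) = -6.2737
  grad(y) = 2.4526, v = y - alpha*grad = -7.0404
  prox(v) = soft_thresh(-7.0404, 0.4908) = -6.5496
f(x_2) = 1*(-6.5496)^2 + 15*(-6.5496) + 1.57*|-6.5496| = -45.0639


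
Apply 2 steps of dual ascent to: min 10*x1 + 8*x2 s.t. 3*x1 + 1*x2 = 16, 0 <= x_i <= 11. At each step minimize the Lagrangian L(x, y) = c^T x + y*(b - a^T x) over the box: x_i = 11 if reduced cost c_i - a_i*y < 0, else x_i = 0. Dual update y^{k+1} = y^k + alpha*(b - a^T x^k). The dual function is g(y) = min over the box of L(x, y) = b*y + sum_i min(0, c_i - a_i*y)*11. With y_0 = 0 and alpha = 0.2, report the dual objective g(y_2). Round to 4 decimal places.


Dual ascent for LP: min 10*x1 + 8*x2, 3*x1 + 1*x2 = 16, 0 <= x_i <= 11
Step 1: y^k = 0.0, reduced costs: (10.0, 8.0)
  x^k = (0.0, 0.0), subgradient = b - a^T x = 16.0
  y^{k+1} = 0.0 + 0.2*16.0 = 3.2
Step 2: y^k = 3.2, reduced costs: (0.4, 4.8)
  x^k = (0.0, 0.0), subgradient = b - a^T x = 16.0
  y^{k+1} = 3.2 + 0.2*16.0 = 6.4
Dual objective at y_2 = 6.4: reduced costs (-9.2, 1.6), box minimizer x = (11.0, 0.0)
g(y_2) = b*y + (c1 - a1*y)*x1 + (c2 - a2*y)*x2 = 16*6.4 + (-9.2)*11.0 + 1.6*0.0 = 102.4 - 101.2 + 0.0 = 1.2


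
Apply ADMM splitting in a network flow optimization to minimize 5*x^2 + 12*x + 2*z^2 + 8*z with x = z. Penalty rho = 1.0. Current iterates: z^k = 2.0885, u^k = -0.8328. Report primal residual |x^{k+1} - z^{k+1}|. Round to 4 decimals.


ADMM iteration with rho = 1.0, z^k = 2.0885, u^k = -0.8328
Step 1: x-update.
Minimize 5*x^2 + 12*x + (1.0/2)*(x - 2.0885 - 0.8328)^2
FOC: (2*5 + 1.0)*x = -12 + 1.0*(2.0885 + 0.8328)
x^{k+1} = -0.8253
Step 2: z-update.
Minimize 2*z^2 + 8*z + (1.0/2)*(-0.8253 - z - 0.8328)^2
FOC: (2*2 + 1.0)*z = -8 + 1.0*(-0.8253 - 0.8328)
z^{k+1} = -1.9316
Step 3: u-update.
u^{k+1} = -0.8328 - 0.8253 + 1.9316 = 0.2735
Step 4: Primal residual = |-0.8253 + 1.9316| = 1.1063


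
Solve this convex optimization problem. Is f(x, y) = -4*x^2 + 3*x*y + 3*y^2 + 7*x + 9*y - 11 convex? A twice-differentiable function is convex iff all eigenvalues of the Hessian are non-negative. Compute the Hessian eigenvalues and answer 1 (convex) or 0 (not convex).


The Hessian of f(x,y) = -4*x^2 + 3*x*y + 3*y^2 + 7*x + 9*y - 11 is:
H = [[-8, 3], [3, 6]]
Trace = -8 + 6 = -2
Determinant = -8*6 - (3)^2 = -57
Discriminant = (-2)^2 - 4*-57 = 232.0
Eigenvalues: lambda_1 = -8.6158, lambda_2 = 6.6158
The function is not convex.

0


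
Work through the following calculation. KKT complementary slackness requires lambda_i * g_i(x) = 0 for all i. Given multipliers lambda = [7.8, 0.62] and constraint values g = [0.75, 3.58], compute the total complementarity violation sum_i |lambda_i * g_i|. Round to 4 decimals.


KKT complementary slackness check:
lambda_1 * g_1 = 7.8 * 0.75 = 5.85
lambda_2 * g_2 = 0.62 * 3.58 = 2.2196
Total violation = 5.85 + 2.2196 = 8.0696


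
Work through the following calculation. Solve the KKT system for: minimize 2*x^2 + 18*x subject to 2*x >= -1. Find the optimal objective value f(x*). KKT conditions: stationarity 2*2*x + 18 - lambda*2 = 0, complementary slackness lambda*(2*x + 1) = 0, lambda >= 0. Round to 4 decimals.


Step 1: Try lambda = 0 (constraint inactive).
x_unc = -18/(2*2) = -4.5
Check: 2*-4.5 = -9.0 < -1 -- violated!
Step 2: Constraint must be active: 2*x = -1
x* = -1/2 = -0.5
lambda = (2*2*(-0.5) + 18)/2 = 8.0
Step 3: Compute optimal value.
f(x*) = 2*(-0.5)^2 + 18*(-0.5) = -8.5


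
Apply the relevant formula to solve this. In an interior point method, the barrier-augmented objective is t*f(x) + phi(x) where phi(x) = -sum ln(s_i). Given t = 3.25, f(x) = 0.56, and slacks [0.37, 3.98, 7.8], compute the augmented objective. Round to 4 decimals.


Step 1: Compute log-barrier.
ln values: [-0.9943, 1.3813, 2.0541]
phi = -(-0.9943 + 1.3813 + 2.0541) = -2.4412
Step 2: Compute augmented objective.
t*f(x) = 3.25*0.56 = 1.82
Total = 1.82 - 2.4412 = -0.6212


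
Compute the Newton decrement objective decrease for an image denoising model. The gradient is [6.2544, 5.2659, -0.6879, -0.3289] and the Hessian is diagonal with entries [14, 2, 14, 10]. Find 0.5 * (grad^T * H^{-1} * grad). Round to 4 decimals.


Step 1: H is diagonal, so H^(-1) * g = [0.4467, 2.633, -0.0491, -0.0329].
Step 2: g^T H^(-1) g = sum_i g_i^2 / H_ii
  = (6.2544)^2/14 + (5.2659)^2/2 + (-0.6879)^2/14 + (-0.3289)^2/10
  = 2.7941 + 13.8649 + 0.0338 + 0.0108 = 16.7036
Step 3: Objective decrease = 0.5 * g^T H^(-1) g = 8.3518


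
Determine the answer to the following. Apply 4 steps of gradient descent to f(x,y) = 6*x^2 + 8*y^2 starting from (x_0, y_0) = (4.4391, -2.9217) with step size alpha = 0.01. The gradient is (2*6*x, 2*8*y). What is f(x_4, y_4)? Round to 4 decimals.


Gradient descent on f(x,y) = 6*x^2 + 8*y^2.
Starting point: (4.4391, -2.9217), alpha = 0.01
Step 1: grad_x = 2*6*4.4391 = 53.2692, grad_y = 2*8*-2.9217 = -46.7472
  x_1 = 4.4391 - 0.01*53.2692 = 3.9064
  y_1 = -2.9217 - 0.01*-46.7472 = -2.4542
Step 2: grad_x = 2*6*3.9064 = 46.8769, grad_y = 2*8*-2.4542 = -39.2676
  x_2 = 3.9064 - 0.01*46.8769 = 3.4376
  y_2 = -2.4542 - 0.01*-39.2676 = -2.0616
Step 3: grad_x = 2*6*3.4376 = 41.2517, grad_y = 2*8*-2.0616 = -32.9848
  x_3 = 3.4376 - 0.01*41.2517 = 3.0251
  y_3 = -2.0616 - 0.01*-32.9848 = -1.7317
Step 4: grad_x = 2*6*3.0251 = 36.3015, grad_y = 2*8*-1.7317 = -27.7073
  x_4 = 3.0251 - 0.01*36.3015 = 2.6621
  y_4 = -1.7317 - 0.01*-27.7073 = -1.4546
f(2.6621, -1.4546) = 6*2.6621^2 + 8*(-1.4546)^2 = 59.4485


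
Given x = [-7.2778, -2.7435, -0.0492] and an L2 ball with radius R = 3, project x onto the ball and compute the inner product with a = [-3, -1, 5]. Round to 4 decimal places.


Step 1: Compute ||x|| (intermediates to 6 decimals).
||x|| = sqrt((-7.2778)^2 + (-2.7435)^2 + (-0.0492)^2) = 7.777891
Step 2: Project.
Since ||x|| > R, scale = R/||x|| = 3/7.777891 = 0.385709, proj(x) = scale * x
proj(x) = [-2.807113, -1.058193, -0.018977]
Step 3: Dot product.
a^T * proj(x) = -3*(-2.807113) - 1*(-1.058193) + 5*(-0.018977) = 9.3846


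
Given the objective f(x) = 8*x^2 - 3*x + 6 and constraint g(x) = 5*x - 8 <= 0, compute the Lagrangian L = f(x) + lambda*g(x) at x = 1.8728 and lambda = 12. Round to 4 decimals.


Step 1: Evaluate f(x).
f(1.8728) = 8*1.8728^2 - 3*1.8728 + 6 = 28.4406
Step 2: Evaluate g(x).
g(1.8728) = 5*1.8728 - 8 = 1.364
Step 3: Compute Lagrangian.
L = 28.4406 + 12*1.364 = 44.8086


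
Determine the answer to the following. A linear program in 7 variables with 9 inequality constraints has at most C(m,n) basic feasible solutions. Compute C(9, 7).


Each vertex corresponds to some choice of n active constraints out of m, so the number of vertices is at most C(m, n) = m! / (n!(m-n)!).
m = 9, n = 7
Numerator: 9 * 8 * 7 * 6 * 5 * 4 * 3
Denominator: 7! = 5040
C(9, 7) = 36


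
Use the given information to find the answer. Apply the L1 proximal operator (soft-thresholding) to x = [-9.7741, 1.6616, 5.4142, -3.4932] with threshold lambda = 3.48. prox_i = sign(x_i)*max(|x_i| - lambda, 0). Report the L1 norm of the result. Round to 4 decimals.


Soft-thresholding with lambda = 3.48:
prox(-9.7741) = sign(-9.7741)*max(|-9.7741| - 3.48, 0) = -6.2941
prox(1.6616) = sign(1.6616)*max(|1.6616| - 3.48, 0) = 0.0
prox(5.4142) = sign(5.4142)*max(|5.4142| - 3.48, 0) = 1.9342
prox(-3.4932) = sign(-3.4932)*max(|-3.4932| - 3.48, 0) = -0.0132
prox(x) = [-6.2941, 0.0, 1.9342, -0.0132]
||prox(x)||_1 = 6.2941 + 0.0 + 1.9342 + 0.0132 = 8.2415


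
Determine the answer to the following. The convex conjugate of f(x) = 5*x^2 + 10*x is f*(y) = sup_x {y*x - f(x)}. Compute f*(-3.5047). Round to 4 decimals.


f*(y) = sup_x {y*x - a*x^2 - b*x} = sup_x {(y-b)*x - a*x^2}
FOC: (y - b) - 2a*x = 0 => x* = (y - b)/(2a)
x* = (-3.5047 - 10)/(2*5) = -1.3505
f*(-3.5047) = (y-b)^2/(4a) = (-3.5047 - 10)^2/(4*5)
= 182.3769/20 = 9.1188


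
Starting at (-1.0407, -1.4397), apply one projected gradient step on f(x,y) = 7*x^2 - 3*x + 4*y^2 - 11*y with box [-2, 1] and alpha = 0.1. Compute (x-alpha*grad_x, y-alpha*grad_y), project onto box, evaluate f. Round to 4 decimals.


Step 1: Compute gradient at (-1.0407, -1.4397).
grad_x = 2*7*-1.0407 - 3 = -17.5698
grad_y = 2*4*-1.4397 - 11 = -22.5176
Step 2: Gradient step.
x_raw = -1.0407 - 0.1*-17.5698 = 0.7163
y_raw = -1.4397 - 0.1*-22.5176 = 0.8121
Step 3: Project onto [-2, 1].
x_proj = clip(0.7163) = 0.7163
y_proj = clip(0.8121) = 0.8121
Step 4: Evaluate f.
f(0.7163, 0.8121) = -4.8523


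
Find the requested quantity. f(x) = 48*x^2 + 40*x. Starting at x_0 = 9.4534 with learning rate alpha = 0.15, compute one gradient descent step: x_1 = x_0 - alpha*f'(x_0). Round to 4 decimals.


We compute the gradient at x_0 and apply the update.
f'(x) = 96*x + 40
f'(9.4534) = 96*9.4534 + 40 = 947.5264
x_1 = 9.4534 - 0.15*947.5264 = -132.6756


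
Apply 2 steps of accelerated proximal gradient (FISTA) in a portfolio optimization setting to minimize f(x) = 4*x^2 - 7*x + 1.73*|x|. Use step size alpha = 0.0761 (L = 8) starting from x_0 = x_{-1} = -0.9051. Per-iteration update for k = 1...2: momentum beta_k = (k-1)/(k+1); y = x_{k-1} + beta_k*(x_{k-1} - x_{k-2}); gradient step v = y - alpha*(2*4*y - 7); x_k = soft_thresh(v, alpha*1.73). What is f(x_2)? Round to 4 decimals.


FISTA on f(x) = 4*x^2 - 7*x + 1.73*|x|
L = 8, alpha = 0.0761
Iteration 1: beta = 0.0, y = -0.9051 + 0.0*(-0.9051 + 0.9051) = -0.9051
  grad(y) = -14.2408, v = y - alpha*grad = 0.1786
  prox(v) = soft_thresh(0.1786, 0.1317) = 0.047
Iteration 2: beta = 0.3333, y = 0.047 + 0.3333*(0.047 + 0.9051) = 0.3643
  grad(y) = -4.0854, v = y - alpha*grad = 0.6752
  prox(v) = soft_thresh(0.6752, 0.1317) = 0.5436
f(x_2) = 4*0.5436^2 - 7*0.5436 + 1.73*|0.5436| = -1.6827


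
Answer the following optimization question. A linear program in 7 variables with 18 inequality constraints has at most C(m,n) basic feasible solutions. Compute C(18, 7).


Each vertex corresponds to some choice of n active constraints out of m, so the number of vertices is at most C(m, n) = m! / (n!(m-n)!).
m = 18, n = 7
Numerator: 18 * 17 * 16 * 15 * 14 * 13 * 12
Denominator: 7! = 5040
C(18, 7) = 31824


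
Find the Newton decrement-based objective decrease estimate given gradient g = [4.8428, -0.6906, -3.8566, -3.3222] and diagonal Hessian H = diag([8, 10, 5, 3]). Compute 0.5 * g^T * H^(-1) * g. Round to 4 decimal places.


Step 1: H is diagonal, so H^(-1) * g = [0.6054, -0.0691, -0.7713, -1.1074].
Step 2: g^T H^(-1) g = sum_i g_i^2 / H_ii
  = (4.8428)^2/8 + (-0.6906)^2/10 + (-3.8566)^2/5 + (-3.3222)^2/3
  = 2.9316 + 0.0477 + 2.9747 + 3.679 = 9.633
Step 3: Objective decrease = 0.5 * g^T H^(-1) g = 4.8165


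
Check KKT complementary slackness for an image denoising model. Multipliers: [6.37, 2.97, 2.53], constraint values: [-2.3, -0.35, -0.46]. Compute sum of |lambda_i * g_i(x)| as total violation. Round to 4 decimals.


KKT complementary slackness check:
lambda_1 * g_1 = 6.37 * -2.3 = -14.651
lambda_2 * g_2 = 2.97 * -0.35 = -1.0395
lambda_3 * g_3 = 2.53 * -0.46 = -1.1638
Total violation = 14.651 + 1.0395 + 1.1638 = 16.8543


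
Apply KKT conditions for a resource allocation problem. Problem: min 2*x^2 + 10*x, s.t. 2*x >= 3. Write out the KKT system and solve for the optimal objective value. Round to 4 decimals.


Step 1: Try lambda = 0 (constraint inactive).
x_unc = -10/(2*2) = -2.5
Check: 2*-2.5 = -5.0 < 3 -- violated!
Step 2: Constraint must be active: 2*x = 3
x* = 3/2 = 1.5
lambda = (2*2*1.5 + 10)/2 = 8.0
Step 3: Compute optimal value.
f(x*) = 2*1.5^2 + 10*1.5 = 19.5


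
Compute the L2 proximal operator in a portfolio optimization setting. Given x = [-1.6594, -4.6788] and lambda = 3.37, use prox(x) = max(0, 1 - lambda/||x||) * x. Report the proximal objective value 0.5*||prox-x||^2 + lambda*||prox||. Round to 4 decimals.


Step 1: Compute ||x||.
||x|| = 4.9644
Step 2: Compute scaling factor.
scale = max(0, 1 - 3.37/4.9644) = 0.3212
Step 3: prox(x) = [-0.5329, -1.5026]
||prox(x)|| = 1.5944
Step 4: Proximal objective.
0.5*||prox-x||^2 = 5.6785
lambda*||prox|| = 5.3731
Total = 11.0514


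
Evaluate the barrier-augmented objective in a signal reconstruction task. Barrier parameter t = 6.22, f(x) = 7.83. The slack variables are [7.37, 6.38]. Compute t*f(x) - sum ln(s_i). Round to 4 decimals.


Step 1: Compute log-barrier.
ln values: [1.9974, 1.8532]
phi = -(1.9974 + 1.8532) = -3.8506
Step 2: Compute augmented objective.
t*f(x) = 6.22*7.83 = 48.7026
Total = 48.7026 - 3.8506 = 44.852


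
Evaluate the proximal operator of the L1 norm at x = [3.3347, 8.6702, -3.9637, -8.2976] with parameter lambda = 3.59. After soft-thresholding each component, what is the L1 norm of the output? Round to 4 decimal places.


Soft-thresholding with lambda = 3.59:
prox(3.3347) = sign(3.3347)*max(|3.3347| - 3.59, 0) = 0.0
prox(8.6702) = sign(8.6702)*max(|8.6702| - 3.59, 0) = 5.0802
prox(-3.9637) = sign(-3.9637)*max(|-3.9637| - 3.59, 0) = -0.3737
prox(-8.2976) = sign(-8.2976)*max(|-8.2976| - 3.59, 0) = -4.7076
prox(x) = [0.0, 5.0802, -0.3737, -4.7076]
||prox(x)||_1 = 0.0 + 5.0802 + 0.3737 + 4.7076 = 10.1615


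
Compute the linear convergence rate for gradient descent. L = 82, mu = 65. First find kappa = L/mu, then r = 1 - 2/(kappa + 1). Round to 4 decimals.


Step 1: Compute the condition number.
kappa = L/mu = 82/65 = 1.2615
Step 2: Compute the convergence rate.
r = 1 - 2/(kappa + 1) = 1 - 2*mu/(L + mu) = (L - mu)/(L + mu) = 17/147 = 0.1156


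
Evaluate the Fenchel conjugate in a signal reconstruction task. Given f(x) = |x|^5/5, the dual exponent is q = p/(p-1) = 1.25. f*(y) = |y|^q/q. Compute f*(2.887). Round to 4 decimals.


The conjugate exponent q satisfies 1/p + 1/q = 1.
p = 5, so q = 5/(5 - 1) = 1.25
|y|^q = 2.887^1.25 = 3.7632
f*(2.887) = 3.7632 / 1.25 = 3.0106


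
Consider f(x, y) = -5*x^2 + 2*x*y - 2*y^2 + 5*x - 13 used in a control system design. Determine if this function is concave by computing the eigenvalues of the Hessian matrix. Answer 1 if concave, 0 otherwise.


The Hessian of f(x,y) = -5*x^2 + 2*x*y - 2*y^2 + 5*x - 13 is:
H = [[-10, 2], [2, -4]]
Trace = -10 - 4 = -14
Determinant = -10*-4 - (2)^2 = 36
Discriminant = (-14)^2 - 4*36 = 52.0
Eigenvalues: lambda_1 = -10.6056, lambda_2 = -3.3944
The function is concave.

1


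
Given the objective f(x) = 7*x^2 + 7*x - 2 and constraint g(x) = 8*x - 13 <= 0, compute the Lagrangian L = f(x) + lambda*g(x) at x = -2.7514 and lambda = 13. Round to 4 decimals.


Step 1: Evaluate f(x).
f(-2.7514) = 7*(-2.7514)^2 + 7*(-2.7514) - 2 = 31.7316
Step 2: Evaluate g(x).
g(-2.7514) = 8*-2.7514 - 13 = -35.0112
Step 3: Compute Lagrangian.
L = 31.7316 + 13*-35.0112 = -423.414


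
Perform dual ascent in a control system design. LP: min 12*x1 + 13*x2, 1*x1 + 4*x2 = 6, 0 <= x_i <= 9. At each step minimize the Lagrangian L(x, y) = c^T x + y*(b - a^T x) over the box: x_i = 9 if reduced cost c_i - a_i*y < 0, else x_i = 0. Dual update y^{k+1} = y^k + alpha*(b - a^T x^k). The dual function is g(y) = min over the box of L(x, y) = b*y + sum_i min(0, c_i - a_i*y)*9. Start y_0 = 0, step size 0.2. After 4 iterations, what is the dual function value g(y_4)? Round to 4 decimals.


Dual ascent for LP: min 12*x1 + 13*x2, 1*x1 + 4*x2 = 6, 0 <= x_i <= 9
Step 1: y^k = 0.0, reduced costs: (12.0, 13.0)
  x^k = (0.0, 0.0), subgradient = b - a^T x = 6.0
  y^{k+1} = 0.0 + 0.2*6.0 = 1.2
Step 2: y^k = 1.2, reduced costs: (10.8, 8.2)
  x^k = (0.0, 0.0), subgradient = b - a^T x = 6.0
  y^{k+1} = 1.2 + 0.2*6.0 = 2.4
Step 3: y^k = 2.4, reduced costs: (9.6, 3.4)
  x^k = (0.0, 0.0), subgradient = b - a^T x = 6.0
  y^{k+1} = 2.4 + 0.2*6.0 = 3.6
Step 4: y^k = 3.6, reduced costs: (8.4, -1.4)
  x^k = (0.0, 9.0), subgradient = b - a^T x = -30.0
  y^{k+1} = 3.6 + 0.2*-30.0 = -2.4
Dual objective at y_4 = -2.4: reduced costs (14.4, 22.6), box minimizer x = (0.0, 0.0)
g(y_4) = b*y + (c1 - a1*y)*x1 + (c2 - a2*y)*x2 = 6*(-2.4) + 14.4*0.0 + 22.6*0.0 = -14.4 + 0.0 + 0.0 = -14.4


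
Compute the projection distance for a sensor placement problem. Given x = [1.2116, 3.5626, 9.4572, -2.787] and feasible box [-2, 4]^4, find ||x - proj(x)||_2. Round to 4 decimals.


Project each component onto [-2, 4].
clip(1.2116) = 1.2116, clip(3.5626) = 3.5626, clip(9.4572) = 4.0, clip(-2.787) = -2.0
Projection = [1.2116, 3.5626, 4.0, -2.0]
Squared diffs: [0.0, 0.0, 29.781, 0.6194]
Distance = sqrt(30.4004) = 5.5137


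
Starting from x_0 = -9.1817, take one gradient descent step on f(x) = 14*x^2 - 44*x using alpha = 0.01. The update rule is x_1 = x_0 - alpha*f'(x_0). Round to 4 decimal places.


We compute the gradient at x_0 and apply the update.
f'(x) = 28*x - 44
f'(-9.1817) = 28*-9.1817 - 44 = -301.0876
x_1 = -9.1817 - 0.01*-301.0876 = -6.1708


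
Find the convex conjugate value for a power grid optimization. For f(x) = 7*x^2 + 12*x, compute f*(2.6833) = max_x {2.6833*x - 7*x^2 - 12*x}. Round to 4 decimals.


f*(y) = sup_x {y*x - a*x^2 - b*x} = sup_x {(y-b)*x - a*x^2}
FOC: (y - b) - 2a*x = 0 => x* = (y - b)/(2a)
x* = (2.6833 - 12)/(2*7) = -0.6655
f*(2.6833) = (y-b)^2/(4a) = (2.6833 - 12)^2/(4*7)
= 86.8009/28 = 3.1


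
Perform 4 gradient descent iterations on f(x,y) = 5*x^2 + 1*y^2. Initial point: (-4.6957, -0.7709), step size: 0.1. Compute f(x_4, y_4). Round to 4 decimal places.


Gradient descent on f(x,y) = 5*x^2 + 1*y^2.
Starting point: (-4.6957, -0.7709), alpha = 0.1
Step 1: grad_x = 2*5*-4.6957 = -46.957, grad_y = 2*1*-0.7709 = -1.5418
  x_1 = -4.6957 - 0.1*-46.957 = 0.0
  y_1 = -0.7709 - 0.1*-1.5418 = -0.6167
Step 2: grad_x = 2*5*0.0 = 0.0, grad_y = 2*1*-0.6167 = -1.2334
  x_2 = 0.0 - 0.1*0.0 = 0.0
  y_2 = -0.6167 - 0.1*-1.2334 = -0.4934
Step 3: grad_x = 2*5*0.0 = 0.0, grad_y = 2*1*-0.4934 = -0.9868
  x_3 = 0.0 - 0.1*0.0 = 0.0
  y_3 = -0.4934 - 0.1*-0.9868 = -0.3947
Step 4: grad_x = 2*5*0.0 = 0.0, grad_y = 2*1*-0.3947 = -0.7894
  x_4 = 0.0 - 0.1*0.0 = 0.0
  y_4 = -0.3947 - 0.1*-0.7894 = -0.3158
f(0.0, -0.3158) = 5*0.0^2 + 1*(-0.3158)^2 = 0.0997


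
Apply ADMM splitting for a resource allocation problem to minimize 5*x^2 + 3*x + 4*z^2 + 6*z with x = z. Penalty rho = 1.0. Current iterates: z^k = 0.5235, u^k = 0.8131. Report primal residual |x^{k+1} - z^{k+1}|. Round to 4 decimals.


ADMM iteration with rho = 1.0, z^k = 0.5235, u^k = 0.8131
Step 1: x-update.
Minimize 5*x^2 + 3*x + (1.0/2)*(x - 0.5235 + 0.8131)^2
FOC: (2*5 + 1.0)*x = -3 + 1.0*(0.5235 - 0.8131)
x^{k+1} = -0.2991
Step 2: z-update.
Minimize 4*z^2 + 6*z + (1.0/2)*(-0.2991 - z + 0.8131)^2
FOC: (2*4 + 1.0)*z = -6 + 1.0*(-0.2991 + 0.8131)
z^{k+1} = -0.6096
Step 3: u-update.
u^{k+1} = 0.8131 - 0.2991 + 0.6096 = 1.1236
Step 4: Primal residual = |-0.2991 + 0.6096| = 0.3105


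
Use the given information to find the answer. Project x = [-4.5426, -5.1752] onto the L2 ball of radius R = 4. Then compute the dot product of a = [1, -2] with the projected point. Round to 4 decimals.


Step 1: Compute ||x|| (intermediates to 6 decimals).
||x|| = sqrt((-4.5426)^2 + (-5.1752)^2) = 6.886066
Step 2: Project.
Since ||x|| > R, scale = R/||x|| = 4/6.886066 = 0.580883, proj(x) = scale * x
proj(x) = [-2.638719, -3.006186]
Step 3: Dot product.
a^T * proj(x) = 1*(-2.638719) - 2*(-3.006186) = 3.3737


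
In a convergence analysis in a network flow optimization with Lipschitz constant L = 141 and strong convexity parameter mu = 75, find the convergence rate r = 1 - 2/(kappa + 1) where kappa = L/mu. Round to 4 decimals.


Step 1: Compute the condition number.
kappa = L/mu = 141/75 = 1.88
Step 2: Compute the convergence rate.
r = 1 - 2/(kappa + 1) = 1 - 2*mu/(L + mu) = (L - mu)/(L + mu) = 66/216 = 0.3056


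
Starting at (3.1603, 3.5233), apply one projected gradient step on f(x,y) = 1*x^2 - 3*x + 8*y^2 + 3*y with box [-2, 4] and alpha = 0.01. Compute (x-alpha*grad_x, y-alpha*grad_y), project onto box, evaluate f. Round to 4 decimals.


Step 1: Compute gradient at (3.1603, 3.5233).
grad_x = 2*1*3.1603 - 3 = 3.3206
grad_y = 2*8*3.5233 + 3 = 59.3728
Step 2: Gradient step.
x_raw = 3.1603 - 0.01*3.3206 = 3.1271
y_raw = 3.5233 - 0.01*59.3728 = 2.9296
Step 3: Project onto [-2, 4].
x_proj = clip(3.1271) = 3.1271
y_proj = clip(2.9296) = 2.9296
Step 4: Evaluate f.
f(3.1271, 2.9296) = 77.8453


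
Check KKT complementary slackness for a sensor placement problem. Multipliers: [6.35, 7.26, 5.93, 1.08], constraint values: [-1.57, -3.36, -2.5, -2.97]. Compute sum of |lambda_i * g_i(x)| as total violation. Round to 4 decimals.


KKT complementary slackness check:
lambda_1 * g_1 = 6.35 * -1.57 = -9.9695
lambda_2 * g_2 = 7.26 * -3.36 = -24.3936
lambda_3 * g_3 = 5.93 * -2.5 = -14.825
lambda_4 * g_4 = 1.08 * -2.97 = -3.2076
Total violation = 9.9695 + 24.3936 + 14.825 + 3.2076 = 52.3957


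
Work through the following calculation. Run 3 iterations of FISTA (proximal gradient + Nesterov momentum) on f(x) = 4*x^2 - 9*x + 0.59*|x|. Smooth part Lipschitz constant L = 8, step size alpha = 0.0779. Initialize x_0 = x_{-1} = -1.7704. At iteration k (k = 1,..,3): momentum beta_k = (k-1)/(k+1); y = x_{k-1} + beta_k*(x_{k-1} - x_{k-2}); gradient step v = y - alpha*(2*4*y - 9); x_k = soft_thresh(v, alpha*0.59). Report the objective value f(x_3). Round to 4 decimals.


FISTA on f(x) = 4*x^2 - 9*x + 0.59*|x|
L = 8, alpha = 0.0779
Iteration 1: beta = 0.0, y = -1.7704 + 0.0*(-1.7704 + 1.7704) = -1.7704
  grad(y) = -23.1632, v = y - alpha*grad = 0.034
  prox(v) = soft_thresh(0.034, 0.046) = 0.0
Iteration 2: beta = 0.3333, y = 0.0 + 0.3333*(0.0 + 1.7704) = 0.5901
  grad(y) = -4.2789, v = y - alpha*grad = 0.9235
  prox(v) = soft_thresh(0.9235, 0.046) = 0.8775
Iteration 3: beta = 0.5, y = 0.8775 + 0.5*(0.8775 - 0.0) = 1.3163
  grad(y) = 1.53, v = y - alpha*grad = 1.1971
  prox(v) = soft_thresh(1.1971, 0.046) = 1.1511
f(x_3) = 4*1.1511^2 - 9*1.1511 + 0.59*|1.1511| = -4.3806


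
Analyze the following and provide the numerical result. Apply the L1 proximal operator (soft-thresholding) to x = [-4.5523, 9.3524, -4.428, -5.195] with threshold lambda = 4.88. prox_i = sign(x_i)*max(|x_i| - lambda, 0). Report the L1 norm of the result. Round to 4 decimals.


Soft-thresholding with lambda = 4.88:
prox(-4.5523) = sign(-4.5523)*max(|-4.5523| - 4.88, 0) = 0.0
prox(9.3524) = sign(9.3524)*max(|9.3524| - 4.88, 0) = 4.4724
prox(-4.428) = sign(-4.428)*max(|-4.428| - 4.88, 0) = 0.0
prox(-5.195) = sign(-5.195)*max(|-5.195| - 4.88, 0) = -0.315
prox(x) = [0.0, 4.4724, 0.0, -0.315]
||prox(x)||_1 = 0.0 + 4.4724 + 0.0 + 0.315 = 4.7874


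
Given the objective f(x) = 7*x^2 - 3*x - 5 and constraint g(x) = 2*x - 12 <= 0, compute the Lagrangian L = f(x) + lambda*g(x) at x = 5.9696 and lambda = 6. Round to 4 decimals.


Step 1: Evaluate f(x).
f(5.9696) = 7*5.9696^2 - 3*5.9696 - 5 = 226.5441
Step 2: Evaluate g(x).
g(5.9696) = 2*5.9696 - 12 = -0.0608
Step 3: Compute Lagrangian.
L = 226.5441 + 6*-0.0608 = 226.1793


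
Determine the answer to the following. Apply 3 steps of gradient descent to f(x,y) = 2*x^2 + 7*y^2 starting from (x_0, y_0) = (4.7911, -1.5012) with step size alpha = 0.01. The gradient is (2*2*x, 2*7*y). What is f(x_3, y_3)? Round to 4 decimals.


Gradient descent on f(x,y) = 2*x^2 + 7*y^2.
Starting point: (4.7911, -1.5012), alpha = 0.01
Step 1: grad_x = 2*2*4.7911 = 19.1644, grad_y = 2*7*-1.5012 = -21.0168
  x_1 = 4.7911 - 0.01*19.1644 = 4.5995
  y_1 = -1.5012 - 0.01*-21.0168 = -1.291
Step 2: grad_x = 2*2*4.5995 = 18.3978, grad_y = 2*7*-1.291 = -18.0744
  x_2 = 4.5995 - 0.01*18.3978 = 4.4155
  y_2 = -1.291 - 0.01*-18.0744 = -1.1103
Step 3: grad_x = 2*2*4.4155 = 17.6619, grad_y = 2*7*-1.1103 = -15.544
  x_3 = 4.4155 - 0.01*17.6619 = 4.2389
  y_3 = -1.1103 - 0.01*-15.544 = -0.9548
f(4.2389, -0.9548) = 2*4.2389^2 + 7*(-0.9548)^2 = 42.318


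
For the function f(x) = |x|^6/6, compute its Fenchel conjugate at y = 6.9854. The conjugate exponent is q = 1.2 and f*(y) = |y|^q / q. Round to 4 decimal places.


The conjugate exponent q satisfies 1/p + 1/q = 1.
p = 6, so q = 6/(6 - 1) = 1.2
|y|^q = 6.9854^1.2 = 10.3046
f*(6.9854) = 10.3046 / 1.2 = 8.5871


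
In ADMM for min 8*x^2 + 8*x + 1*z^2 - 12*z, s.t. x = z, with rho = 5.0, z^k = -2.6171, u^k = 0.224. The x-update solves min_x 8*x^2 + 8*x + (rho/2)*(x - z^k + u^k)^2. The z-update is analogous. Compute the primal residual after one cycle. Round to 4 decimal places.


ADMM iteration with rho = 5.0, z^k = -2.6171, u^k = 0.224
Step 1: x-update.
Minimize 8*x^2 + 8*x + (5.0/2)*(x + 2.6171 + 0.224)^2
FOC: (2*8 + 5.0)*x = -8 + 5.0*(-2.6171 - 0.224)
x^{k+1} = -1.0574
Step 2: z-update.
Minimize 1*z^2 - 12*z + (5.0/2)*(-1.0574 - z + 0.224)^2
FOC: (2*1 + 5.0)*z = 12 + 5.0*(-1.0574 + 0.224)
z^{k+1} = 1.119
Step 3: u-update.
u^{k+1} = 0.224 - 1.0574 - 1.119 = -1.9524
Step 4: Primal residual = |-1.0574 - 1.119| = 2.1764


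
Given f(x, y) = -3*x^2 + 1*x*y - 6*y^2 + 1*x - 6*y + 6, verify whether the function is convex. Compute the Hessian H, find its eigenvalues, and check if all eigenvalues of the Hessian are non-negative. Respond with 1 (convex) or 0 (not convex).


The Hessian of f(x,y) = -3*x^2 + 1*x*y - 6*y^2 + 1*x - 6*y + 6 is:
H = [[-6, 1], [1, -12]]
Trace = -6 - 12 = -18
Determinant = -6*-12 - (1)^2 = 71
Discriminant = (-18)^2 - 4*71 = 40.0
Eigenvalues: lambda_1 = -12.1623, lambda_2 = -5.8377
The function is not convex.

0


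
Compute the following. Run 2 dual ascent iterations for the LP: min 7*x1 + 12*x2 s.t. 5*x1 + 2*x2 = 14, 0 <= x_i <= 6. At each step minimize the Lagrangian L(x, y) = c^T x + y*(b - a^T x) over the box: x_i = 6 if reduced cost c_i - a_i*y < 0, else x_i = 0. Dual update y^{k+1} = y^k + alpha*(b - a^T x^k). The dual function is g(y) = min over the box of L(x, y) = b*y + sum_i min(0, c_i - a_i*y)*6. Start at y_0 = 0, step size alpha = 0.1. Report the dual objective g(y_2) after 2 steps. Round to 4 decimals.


Dual ascent for LP: min 7*x1 + 12*x2, 5*x1 + 2*x2 = 14, 0 <= x_i <= 6
Step 1: y^k = 0.0, reduced costs: (7.0, 12.0)
  x^k = (0.0, 0.0), subgradient = b - a^T x = 14.0
  y^{k+1} = 0.0 + 0.1*14.0 = 1.4
Step 2: y^k = 1.4, reduced costs: (0.0, 9.2)
  x^k = (0.0, 0.0), subgradient = b - a^T x = 14.0
  y^{k+1} = 1.4 + 0.1*14.0 = 2.8
Dual objective at y_2 = 2.8: reduced costs (-7.0, 6.4), box minimizer x = (6.0, 0.0)
g(y_2) = b*y + (c1 - a1*y)*x1 + (c2 - a2*y)*x2 = 14*2.8 + (-7.0)*6.0 + 6.4*0.0 = 39.2 - 42.0 + 0.0 = -2.8


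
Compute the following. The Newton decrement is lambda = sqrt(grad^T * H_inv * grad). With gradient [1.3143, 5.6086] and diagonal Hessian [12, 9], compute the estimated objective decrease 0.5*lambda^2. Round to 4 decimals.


Step 1: H is diagonal, so H^(-1) * g = [0.1095, 0.6232].
Step 2: g^T H^(-1) g = sum_i g_i^2 / H_ii
  = (1.3143)^2/12 + (5.6086)^2/9
  = 0.1439 + 3.4952 = 3.6391
Step 3: Objective decrease = 0.5 * g^T H^(-1) g = 1.8196


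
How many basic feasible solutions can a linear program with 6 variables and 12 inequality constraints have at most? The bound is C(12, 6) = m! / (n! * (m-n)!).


Each vertex corresponds to some choice of n active constraints out of m, so the number of vertices is at most C(m, n) = m! / (n!(m-n)!).
m = 12, n = 6
Numerator: 12 * 11 * 10 * 9 * 8 * 7
Denominator: 6! = 720
C(12, 6) = 924


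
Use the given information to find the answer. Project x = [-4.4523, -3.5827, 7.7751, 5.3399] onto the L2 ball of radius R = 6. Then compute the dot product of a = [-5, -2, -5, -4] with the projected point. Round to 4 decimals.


Step 1: Compute ||x|| (intermediates to 6 decimals).
||x|| = sqrt((-4.4523)^2 + (-3.5827)^2 + 7.7751^2 + 5.3399^2) = 11.028392
Step 2: Project.
Since ||x|| > R, scale = R/||x|| = 6/11.028392 = 0.54405, proj(x) = scale * x
proj(x) = [-2.422274, -1.949168, 4.230043, 2.905173]
Step 3: Dot product.
a^T * proj(x) = -5*(-2.422274) - 2*(-1.949168) - 5*4.230043 - 4*2.905173 = -16.7612


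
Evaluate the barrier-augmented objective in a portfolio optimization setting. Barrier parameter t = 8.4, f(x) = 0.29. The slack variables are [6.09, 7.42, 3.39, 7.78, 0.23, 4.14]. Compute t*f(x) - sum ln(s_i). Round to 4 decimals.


Step 1: Compute log-barrier.
ln values: [1.8066, 2.0042, 1.2208, 2.0516, -1.4697, 1.4207]
phi = -(1.8066 + 2.0042 + 1.2208 + 2.0516 - 1.4697 + 1.4207) = -7.0342
Step 2: Compute augmented objective.
t*f(x) = 8.4*0.29 = 2.436
Total = 2.436 - 7.0342 = -4.5982
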